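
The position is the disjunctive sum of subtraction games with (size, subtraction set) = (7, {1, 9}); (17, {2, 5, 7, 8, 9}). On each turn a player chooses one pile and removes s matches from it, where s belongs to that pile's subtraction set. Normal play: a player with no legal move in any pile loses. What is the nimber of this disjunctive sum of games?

0

Pile A, S = {1, 9}:
G(0) = 0
G(1) = mex{0} = 1
G(2) = mex{1} = 0
G(3) = mex{0} = 1
G(4) = mex{1} = 0
G(5) = mex{0} = 1
G(6) = mex{1} = 0
G(7) = mex{0} = 1
G_A(7) = 1.
Pile B, S = {2, 5, 7, 8, 9}:
n :  0  1  2  3  4  5  6  7  8  9 10 11 12 13 14 15 16 17
G :  0  0  1  1  0  2  1  3  2  2  3  3  4  4  0  0  1  1
G_B(17) = 1.
Combined Grundy value = 1 ⊕ 1 = 0.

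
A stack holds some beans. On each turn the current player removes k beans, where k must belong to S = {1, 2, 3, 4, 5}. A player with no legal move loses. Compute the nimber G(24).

G(0) = 0
G(1) = mex{0} = 1
G(2) = mex{1,0} = 2
G(3) = mex{2,1,0} = 3
G(4) = mex{3,2,1,0} = 4
G(5) = mex{4,3,2,1,0} = 5
G(6) = mex{5,4,3,2,1} = 0
G(7) = mex{0,5,4,3,2} = 1
G(8) = mex{1,0,5,4,3} = 2
G(9) = mex{2,1,0,5,4} = 3
G(10) = mex{3,2,1,0,5} = 4
G(11) = mex{4,3,2,1,0} = 5
G(12) = mex{5,4,3,2,1} = 0
G(13) = mex{0,5,4,3,2} = 1
G(14) = mex{1,0,5,4,3} = 2
G(15) = mex{2,1,0,5,4} = 3
G(16) = mex{3,2,1,0,5} = 4
G(17) = mex{4,3,2,1,0} = 5
G(18) = mex{5,4,3,2,1} = 0
G(19) = mex{0,5,4,3,2} = 1
G(20) = mex{1,0,5,4,3} = 2
G(21) = mex{2,1,0,5,4} = 3
G(22) = mex{3,2,1,0,5} = 4
G(23) = mex{4,3,2,1,0} = 5
G(24) = mex{5,4,3,2,1} = 0

0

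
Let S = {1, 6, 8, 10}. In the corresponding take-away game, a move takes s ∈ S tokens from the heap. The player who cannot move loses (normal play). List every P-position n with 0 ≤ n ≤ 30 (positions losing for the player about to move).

n :  0  1  2  3  4  5  6  7  8  9 10 11 12 13 14 15 16 17 18 19 20 21 22 23 24 25 26 27 28 29 30
G :  0  1  0  1  0  1  2  0  1  0  1  0  1  2  3  2  0  1  0  1  0  1  2  0  1  0  1  0  1  2  3
P-positions are exactly the n with G(n) = 0.

0, 2, 4, 7, 9, 11, 16, 18, 20, 23, 25, 27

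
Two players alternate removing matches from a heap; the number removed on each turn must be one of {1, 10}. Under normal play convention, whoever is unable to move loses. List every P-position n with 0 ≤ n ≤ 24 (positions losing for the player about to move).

0, 2, 4, 6, 8, 11, 13, 15, 17, 19, 22, 24

n :  0  1  2  3  4  5  6  7  8  9 10 11 12 13 14 15 16 17 18 19 20 21 22 23 24
G :  0  1  0  1  0  1  0  1  0  1  2  0  1  0  1  0  1  0  1  0  1  2  0  1  0
P-positions are exactly the n with G(n) = 0.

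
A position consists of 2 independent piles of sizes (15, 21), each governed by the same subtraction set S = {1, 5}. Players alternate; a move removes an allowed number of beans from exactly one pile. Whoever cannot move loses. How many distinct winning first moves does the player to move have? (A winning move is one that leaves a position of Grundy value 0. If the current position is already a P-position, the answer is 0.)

All piles use S = {1, 5}:
n :  0  1  2  3  4  5  6  7  8  9 10 11 12 13 14 15 16 17 18 19 20 21
G :  0  1  0  1  0  1  0  1  0  1  0  1  0  1  0  1  0  1  0  1  0  1
Pile A: G(15) = 1.
Pile B: G(21) = 1.
Combined Grundy value = 1 ⊕ 1 = 0.
A winning move leaves total XOR = 0, i.e. changes one component's Grundy value g to g ⊕ X where X is the current total.
Pile A: target g' = 1⊕0 = 1, but every legal move changes the Grundy value (mex property), so 0 moves.
Pile B: target g' = 1⊕0 = 1, but every legal move changes the Grundy value (mex property), so 0 moves.

0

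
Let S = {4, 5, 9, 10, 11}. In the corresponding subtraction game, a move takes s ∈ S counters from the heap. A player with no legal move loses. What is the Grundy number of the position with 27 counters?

n :  0  1  2  3  4  5  6  7  8  9 10 11 12 13 14 15 16 17 18 19 20 21 22 23 24 25 26 27
G :  0  0  0  0  1  1  1  1  2  2  2  2  3  3  3  0  0  0  0  1  1  1  1  2  2  2  2  3

3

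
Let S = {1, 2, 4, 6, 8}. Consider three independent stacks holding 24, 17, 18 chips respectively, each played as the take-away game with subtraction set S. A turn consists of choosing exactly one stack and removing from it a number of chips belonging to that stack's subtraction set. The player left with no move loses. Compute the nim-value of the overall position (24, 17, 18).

0

All stacks use S = {1, 2, 4, 6, 8}:
G(0) = 0
G(1) = mex{0} = 1
G(2) = mex{1,0} = 2
G(3) = mex{2,1} = 0
G(4) = mex{0,2,0} = 1
G(5) = mex{1,0,1} = 2
G(6) = mex{2,1,2,0} = 3
G(7) = mex{3,2,0,1} = 4
G(8) = mex{4,3,1,2,0} = 5
G(9) = mex{5,4,2,0,1} = 3
G(10) = mex{3,5,3,1,2} = 0
G(11) = mex{0,3,4,2,0} = 1
G(12) = mex{1,0,5,3,1} = 2
G(13) = mex{2,1,3,4,2} = 0
G(14) = mex{0,2,0,5,3} = 1
G(15) = mex{1,0,1,3,4} = 2
G(16) = mex{2,1,2,0,5} = 3
G(17) = mex{3,2,0,1,3} = 4
G(18) = mex{4,3,1,2,0} = 5
G(19) = mex{5,4,2,0,1} = 3
G(20) = mex{3,5,3,1,2} = 0
G(21) = mex{0,3,4,2,0} = 1
G(22) = mex{1,0,5,3,1} = 2
G(23) = mex{2,1,3,4,2} = 0
G(24) = mex{0,2,0,5,3} = 1
Stack A: G(24) = 1.
Stack B: G(17) = 4.
Stack C: G(18) = 5.
Combined Grundy value = 1 ⊕ 4 ⊕ 5 = 0.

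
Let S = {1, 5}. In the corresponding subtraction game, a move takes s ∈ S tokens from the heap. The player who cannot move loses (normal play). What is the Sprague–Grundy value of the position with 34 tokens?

0

G(0) = 0
G(1) = mex{0} = 1
G(2) = mex{1} = 0
G(3) = mex{0} = 1
G(4) = mex{1} = 0
G(5) = mex{0,0} = 1
G(6) = mex{1,1} = 0
G(7) = mex{0,0} = 1
G(8) = mex{1,1} = 0
G(9) = mex{0,0} = 1
G(10) = mex{1,1} = 0
G(11) = mex{0,0} = 1
G(12) = mex{1,1} = 0
G(13) = mex{0,0} = 1
G(14) = mex{1,1} = 0
G(15) = mex{0,0} = 1
G(16) = mex{1,1} = 0
G(17) = mex{0,0} = 1
G(18) = mex{1,1} = 0
G(19) = mex{0,0} = 1
G(20) = mex{1,1} = 0
G(21) = mex{0,0} = 1
G(22) = mex{1,1} = 0
G(23) = mex{0,0} = 1
G(24) = mex{1,1} = 0
G(25) = mex{0,0} = 1
G(26) = mex{1,1} = 0
G(27) = mex{0,0} = 1
G(28) = mex{1,1} = 0
G(29) = mex{0,0} = 1
G(30) = mex{1,1} = 0
G(31) = mex{0,0} = 1
G(32) = mex{1,1} = 0
G(33) = mex{0,0} = 1
G(34) = mex{1,1} = 0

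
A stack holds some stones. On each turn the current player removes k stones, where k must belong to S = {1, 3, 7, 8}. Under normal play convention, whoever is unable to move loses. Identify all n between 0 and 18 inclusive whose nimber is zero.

0, 2, 4, 6, 15, 17

G(0) = 0
G(1) = mex{0} = 1
G(2) = mex{1} = 0
G(3) = mex{0,0} = 1
G(4) = mex{1,1} = 0
G(5) = mex{0,0} = 1
G(6) = mex{1,1} = 0
G(7) = mex{0,0,0} = 1
G(8) = mex{1,1,1,0} = 2
G(9) = mex{2,0,0,1} = 3
G(10) = mex{3,1,1,0} = 2
G(11) = mex{2,2,0,1} = 3
G(12) = mex{3,3,1,0} = 2
G(13) = mex{2,2,0,1} = 3
G(14) = mex{3,3,1,0} = 2
G(15) = mex{2,2,2,1} = 0
G(16) = mex{0,3,3,2} = 1
G(17) = mex{1,2,2,3} = 0
G(18) = mex{0,0,3,2} = 1
P-positions are exactly the n with G(n) = 0.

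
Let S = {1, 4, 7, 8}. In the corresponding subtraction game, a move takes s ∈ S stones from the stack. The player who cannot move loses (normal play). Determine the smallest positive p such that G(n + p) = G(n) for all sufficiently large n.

25

n :  0  1  2  3  4  5  6  7  8  9 10 11 12 13 14 15 16 17 18 19 20 21 22 23 24 25 26 27 28 29 30 31 32 33 34 35 36 37 38 39 40 41 42 43 44 45 46 47 48 49 50 51
G :  0  1  0  1  2  0  1  2  3  2  3  0  1  3  0  1  0  1  2  3  2  4  3  2  3  0  1  0  1  2  0  1  2  3  2  3  0  1  3  0  1  0  1  2  3  2  4  3  2  3  0  1
G(n+25) = G(n) holds for n = 0,…,7 (a full window of length max(S) = 8), so the sequence is purely periodic with period 25.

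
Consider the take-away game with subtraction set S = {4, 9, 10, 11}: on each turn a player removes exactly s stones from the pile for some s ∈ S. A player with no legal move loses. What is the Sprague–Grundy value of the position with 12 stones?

1

n :  0  1  2  3  4  5  6  7  8  9 10 11 12
G :  0  0  0  0  1  1  1  1  0  2  2  2  1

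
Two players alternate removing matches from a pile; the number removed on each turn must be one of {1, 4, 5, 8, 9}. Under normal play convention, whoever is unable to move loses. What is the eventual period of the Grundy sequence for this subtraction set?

12

G(0) = 0
G(1) = mex{0} = 1
G(2) = mex{1} = 0
G(3) = mex{0} = 1
G(4) = mex{1,0} = 2
G(5) = mex{2,1,0} = 3
G(6) = mex{3,0,1} = 2
G(7) = mex{2,1,0} = 3
G(8) = mex{3,2,1,0} = 4
G(9) = mex{4,3,2,1,0} = 5
G(10) = mex{5,2,3,0,1} = 4
G(11) = mex{4,3,2,1,0} = 5
G(12) = mex{5,4,3,2,1} = 0
G(13) = mex{0,5,4,3,2} = 1
G(14) = mex{1,4,5,2,3} = 0
G(15) = mex{0,5,4,3,2} = 1
G(16) = mex{1,0,5,4,3} = 2
G(17) = mex{2,1,0,5,4} = 3
G(18) = mex{3,0,1,4,5} = 2
G(19) = mex{2,1,0,5,4} = 3
G(20) = mex{3,2,1,0,5} = 4
G(21) = mex{4,3,2,1,0} = 5
G(22) = mex{5,2,3,0,1} = 4
G(23) = mex{4,3,2,1,0} = 5
G(24) = mex{5,4,3,2,1} = 0
G(25) = mex{0,5,4,3,2} = 1
G(n+12) = G(n) holds for n = 0,…,8 (a full window of length max(S) = 9), so the sequence is purely periodic with period 12.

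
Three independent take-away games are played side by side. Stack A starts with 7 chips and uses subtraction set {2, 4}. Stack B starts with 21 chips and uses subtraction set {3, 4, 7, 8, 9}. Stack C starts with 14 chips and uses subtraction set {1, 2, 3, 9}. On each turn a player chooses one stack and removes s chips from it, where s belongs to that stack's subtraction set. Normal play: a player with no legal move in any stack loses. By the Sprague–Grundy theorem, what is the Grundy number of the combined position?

Stack A, S = {2, 4}:
G(0) = 0
G(1) = mex{} = 0
G(2) = mex{0} = 1
G(3) = mex{0} = 1
G(4) = mex{1,0} = 2
G(5) = mex{1,0} = 2
G(6) = mex{2,1} = 0
G(7) = mex{2,1} = 0
G_A(7) = 0.
Stack B, S = {3, 4, 7, 8, 9}:
n :  0  1  2  3  4  5  6  7  8  9 10 11 12 13 14 15 16 17 18 19 20 21
G :  0  0  0  1  1  1  2  2  2  3  3  3  0  0  0  1  1  1  2  2  2  3
G_B(21) = 3.
Stack C, S = {1, 2, 3, 9}:
n :  0  1  2  3  4  5  6  7  8  9 10 11 12 13 14
G :  0  1  2  3  0  1  2  3  0  1  2  3  0  1  2
G_C(14) = 2.
Combined Grundy value = 0 ⊕ 3 ⊕ 2 = 1.

1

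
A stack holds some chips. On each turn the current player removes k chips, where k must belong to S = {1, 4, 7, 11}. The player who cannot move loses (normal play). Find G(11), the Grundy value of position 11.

1

G(0) = 0
G(1) = mex{0} = 1
G(2) = mex{1} = 0
G(3) = mex{0} = 1
G(4) = mex{1,0} = 2
G(5) = mex{2,1} = 0
G(6) = mex{0,0} = 1
G(7) = mex{1,1,0} = 2
G(8) = mex{2,2,1} = 0
G(9) = mex{0,0,0} = 1
G(10) = mex{1,1,1} = 0
G(11) = mex{0,2,2,0} = 1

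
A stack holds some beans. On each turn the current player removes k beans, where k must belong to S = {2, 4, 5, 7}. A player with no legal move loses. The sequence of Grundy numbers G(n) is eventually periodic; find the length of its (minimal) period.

n :  0  1  2  3  4  5  6  7  8  9 10 11 12 13 14 15 16 17 18 19
G :  0  0  1  1  2  2  3  3  4  0  0  1  1  2  2  3  3  4  0  0
G(n+9) = G(n) holds for n = 0,…,6 (a full window of length max(S) = 7), so the sequence is purely periodic with period 9.

9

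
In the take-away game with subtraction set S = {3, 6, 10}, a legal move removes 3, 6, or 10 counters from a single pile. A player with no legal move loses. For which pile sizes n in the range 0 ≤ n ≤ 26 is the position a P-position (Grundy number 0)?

n :  0  1  2  3  4  5  6  7  8  9 10 11 12 13 14 15 16 17 18 19 20 21 22 23 24 25 26
G :  0  0  0  1  1  1  2  2  2  0  3  3  1  0  0  2  1  1  0  2  2  1  0  3  2  1  0
P-positions are exactly the n with G(n) = 0.

0, 1, 2, 9, 13, 14, 18, 22, 26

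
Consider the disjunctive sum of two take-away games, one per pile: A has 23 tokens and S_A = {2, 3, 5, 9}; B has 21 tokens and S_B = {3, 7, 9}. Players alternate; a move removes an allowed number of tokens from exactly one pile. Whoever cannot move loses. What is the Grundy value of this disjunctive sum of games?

0

Pile A, S = {2, 3, 5, 9}:
G(0) = 0
G(1) = mex{} = 0
G(2) = mex{0} = 1
G(3) = mex{0,0} = 1
G(4) = mex{1,0} = 2
G(5) = mex{1,1,0} = 2
G(6) = mex{2,1,0} = 3
G(7) = mex{2,2,1} = 0
G(8) = mex{3,2,1} = 0
G(9) = mex{0,3,2,0} = 1
G(10) = mex{0,0,2,0} = 1
G(11) = mex{1,0,3,1} = 2
G(12) = mex{1,1,0,1} = 2
G(13) = mex{2,1,0,2} = 3
G(14) = mex{2,2,1,2} = 0
G(15) = mex{3,2,1,3} = 0
G(16) = mex{0,3,2,0} = 1
G(17) = mex{0,0,2,0} = 1
G(18) = mex{1,0,3,1} = 2
G(19) = mex{1,1,0,1} = 2
G(20) = mex{2,1,0,2} = 3
G(21) = mex{2,2,1,2} = 0
G(22) = mex{3,2,1,3} = 0
G(23) = mex{0,3,2,0} = 1
G_A(23) = 1.
Pile B, S = {3, 7, 9}:
G(0) = 0
G(1) = mex{} = 0
G(2) = mex{} = 0
G(3) = mex{0} = 1
G(4) = mex{0} = 1
G(5) = mex{0} = 1
G(6) = mex{1} = 0
G(7) = mex{1,0} = 2
G(8) = mex{1,0} = 2
G(9) = mex{0,0,0} = 1
G(10) = mex{2,1,0} = 3
G(11) = mex{2,1,0} = 3
G(12) = mex{1,1,1} = 0
G(13) = mex{3,0,1} = 2
G(14) = mex{3,2,1} = 0
G(15) = mex{0,2,0} = 1
G(16) = mex{2,1,2} = 0
G(17) = mex{0,3,2} = 1
G(18) = mex{1,3,1} = 0
G(19) = mex{0,0,3} = 1
G(20) = mex{1,2,3} = 0
G(21) = mex{0,0,0} = 1
G_B(21) = 1.
Combined Grundy value = 1 ⊕ 1 = 0.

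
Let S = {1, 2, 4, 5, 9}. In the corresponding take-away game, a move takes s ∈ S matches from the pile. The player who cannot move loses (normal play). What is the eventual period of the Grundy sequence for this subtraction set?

13

G(0) = 0
G(1) = mex{0} = 1
G(2) = mex{1,0} = 2
G(3) = mex{2,1} = 0
G(4) = mex{0,2,0} = 1
G(5) = mex{1,0,1,0} = 2
G(6) = mex{2,1,2,1} = 0
G(7) = mex{0,2,0,2} = 1
G(8) = mex{1,0,1,0} = 2
G(9) = mex{2,1,2,1,0} = 3
G(10) = mex{3,2,0,2,1} = 4
G(11) = mex{4,3,1,0,2} = 5
G(12) = mex{5,4,2,1,0} = 3
G(13) = mex{3,5,3,2,1} = 0
G(14) = mex{0,3,4,3,2} = 1
G(15) = mex{1,0,5,4,0} = 2
G(16) = mex{2,1,3,5,1} = 0
G(17) = mex{0,2,0,3,2} = 1
G(18) = mex{1,0,1,0,3} = 2
G(19) = mex{2,1,2,1,4} = 0
G(20) = mex{0,2,0,2,5} = 1
G(21) = mex{1,0,1,0,3} = 2
G(22) = mex{2,1,2,1,0} = 3
G(23) = mex{3,2,0,2,1} = 4
G(24) = mex{4,3,1,0,2} = 5
G(25) = mex{5,4,2,1,0} = 3
G(26) = mex{3,5,3,2,1} = 0
G(27) = mex{0,3,4,3,2} = 1
G(n+13) = G(n) holds for n = 0,…,8 (a full window of length max(S) = 9), so the sequence is purely periodic with period 13.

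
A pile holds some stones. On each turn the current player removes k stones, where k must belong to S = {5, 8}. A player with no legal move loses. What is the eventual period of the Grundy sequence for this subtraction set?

n :  0  1  2  3  4  5  6  7  8  9 10 11 12 13 14 15 16 17 18 19 20 21 22 23 24 25 26 27
G :  0  0  0  0  0  1  1  1  1  1  2  2  2  0  0  0  0  0  1  1  1  1  1  2  2  2  0  0
G(n+13) = G(n) holds for n = 0,…,7 (a full window of length max(S) = 8), so the sequence is purely periodic with period 13.

13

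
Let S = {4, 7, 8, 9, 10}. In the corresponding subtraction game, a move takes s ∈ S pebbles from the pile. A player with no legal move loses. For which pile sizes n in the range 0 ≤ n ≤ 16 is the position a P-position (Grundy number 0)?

n :  0  1  2  3  4  5  6  7  8  9 10 11 12 13 14 15 16
G :  0  0  0  0  1  1  1  1  2  2  2  2  3  3  0  0  0
P-positions are exactly the n with G(n) = 0.

0, 1, 2, 3, 14, 15, 16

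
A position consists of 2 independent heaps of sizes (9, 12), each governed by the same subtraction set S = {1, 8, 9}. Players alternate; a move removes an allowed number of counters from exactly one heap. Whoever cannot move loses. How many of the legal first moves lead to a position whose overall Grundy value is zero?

2

All heaps use S = {1, 8, 9}:
n :  0  1  2  3  4  5  6  7  8  9 10 11 12
G :  0  1  0  1  0  1  0  1  2  3  2  3  2
Heap A: G(9) = 3.
Heap B: G(12) = 2.
Combined Grundy value = 3 ⊕ 2 = 1.
A winning move leaves total XOR = 0, i.e. changes one component's Grundy value g to g ⊕ X where X is the current total.
Heap A: need g' = 3⊕1 = 2. Options: 9−1→G=2, 9−8→G=1, 9−9→G=0. Hits: 1.
Heap B: need g' = 2⊕1 = 3. Options: 12−1→G=3, 12−8→G=0, 12−9→G=1. Hits: 1.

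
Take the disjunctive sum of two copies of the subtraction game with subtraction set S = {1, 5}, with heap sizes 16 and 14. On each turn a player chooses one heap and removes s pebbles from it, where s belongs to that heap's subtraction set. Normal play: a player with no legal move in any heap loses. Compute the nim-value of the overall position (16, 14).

0

All heaps use S = {1, 5}:
G(0) = 0
G(1) = mex{0} = 1
G(2) = mex{1} = 0
G(3) = mex{0} = 1
G(4) = mex{1} = 0
G(5) = mex{0,0} = 1
G(6) = mex{1,1} = 0
G(7) = mex{0,0} = 1
G(8) = mex{1,1} = 0
G(9) = mex{0,0} = 1
G(10) = mex{1,1} = 0
G(11) = mex{0,0} = 1
G(12) = mex{1,1} = 0
G(13) = mex{0,0} = 1
G(14) = mex{1,1} = 0
G(15) = mex{0,0} = 1
G(16) = mex{1,1} = 0
Heap A: G(16) = 0.
Heap B: G(14) = 0.
Combined Grundy value = 0 ⊕ 0 = 0.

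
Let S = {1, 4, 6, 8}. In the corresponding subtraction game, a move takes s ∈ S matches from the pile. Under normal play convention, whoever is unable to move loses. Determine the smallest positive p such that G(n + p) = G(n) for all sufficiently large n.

n :  0  1  2  3  4  5  6  7  8  9 10 11 12 13 14 15 16 17 18 19 20 21 22 23 24 25
G :  0  1  0  1  2  0  1  0  1  2  3  2  0  1  0  1  2  0  1  0  1  2  3  2  0  1
G(n+12) = G(n) holds for n = 0,…,7 (a full window of length max(S) = 8), so the sequence is purely periodic with period 12.

12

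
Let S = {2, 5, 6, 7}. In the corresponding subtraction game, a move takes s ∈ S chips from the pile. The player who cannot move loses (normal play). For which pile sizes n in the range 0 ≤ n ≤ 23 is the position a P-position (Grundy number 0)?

G(0) = 0
G(1) = mex{} = 0
G(2) = mex{0} = 1
G(3) = mex{0} = 1
G(4) = mex{1} = 0
G(5) = mex{1,0} = 2
G(6) = mex{0,0,0} = 1
G(7) = mex{2,1,0,0} = 3
G(8) = mex{1,1,1,0} = 2
G(9) = mex{3,0,1,1} = 2
G(10) = mex{2,2,0,1} = 3
G(11) = mex{2,1,2,0} = 3
G(12) = mex{3,3,1,2} = 0
G(13) = mex{3,2,3,1} = 0
G(14) = mex{0,2,2,3} = 1
G(15) = mex{0,3,2,2} = 1
G(16) = mex{1,3,3,2} = 0
G(17) = mex{1,0,3,3} = 2
G(18) = mex{0,0,0,3} = 1
G(19) = mex{2,1,0,0} = 3
G(20) = mex{1,1,1,0} = 2
G(21) = mex{3,0,1,1} = 2
G(22) = mex{2,2,0,1} = 3
G(23) = mex{2,1,2,0} = 3
P-positions are exactly the n with G(n) = 0.

0, 1, 4, 12, 13, 16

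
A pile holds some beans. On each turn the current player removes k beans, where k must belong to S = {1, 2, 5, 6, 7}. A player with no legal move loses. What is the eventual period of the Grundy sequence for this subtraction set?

11

G(0) = 0
G(1) = mex{0} = 1
G(2) = mex{1,0} = 2
G(3) = mex{2,1} = 0
G(4) = mex{0,2} = 1
G(5) = mex{1,0,0} = 2
G(6) = mex{2,1,1,0} = 3
G(7) = mex{3,2,2,1,0} = 4
G(8) = mex{4,3,0,2,1} = 5
G(9) = mex{5,4,1,0,2} = 3
G(10) = mex{3,5,2,1,0} = 4
G(11) = mex{4,3,3,2,1} = 0
G(12) = mex{0,4,4,3,2} = 1
G(13) = mex{1,0,5,4,3} = 2
G(14) = mex{2,1,3,5,4} = 0
G(15) = mex{0,2,4,3,5} = 1
G(16) = mex{1,0,0,4,3} = 2
G(17) = mex{2,1,1,0,4} = 3
G(18) = mex{3,2,2,1,0} = 4
G(19) = mex{4,3,0,2,1} = 5
G(20) = mex{5,4,1,0,2} = 3
G(21) = mex{3,5,2,1,0} = 4
G(22) = mex{4,3,3,2,1} = 0
G(23) = mex{0,4,4,3,2} = 1
G(n+11) = G(n) holds for n = 0,…,6 (a full window of length max(S) = 7), so the sequence is purely periodic with period 11.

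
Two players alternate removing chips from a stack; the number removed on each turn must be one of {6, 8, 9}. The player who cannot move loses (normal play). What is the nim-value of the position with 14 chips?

2

n :  0  1  2  3  4  5  6  7  8  9 10 11 12 13 14
G :  0  0  0  0  0  0  1  1  1  1  1  1  2  2  2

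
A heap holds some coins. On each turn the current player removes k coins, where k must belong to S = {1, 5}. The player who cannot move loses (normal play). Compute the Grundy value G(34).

0

G(0) = 0
G(1) = mex{0} = 1
G(2) = mex{1} = 0
G(3) = mex{0} = 1
G(4) = mex{1} = 0
G(5) = mex{0,0} = 1
G(6) = mex{1,1} = 0
G(7) = mex{0,0} = 1
G(8) = mex{1,1} = 0
G(9) = mex{0,0} = 1
G(10) = mex{1,1} = 0
G(11) = mex{0,0} = 1
G(12) = mex{1,1} = 0
G(13) = mex{0,0} = 1
G(14) = mex{1,1} = 0
G(15) = mex{0,0} = 1
G(16) = mex{1,1} = 0
G(17) = mex{0,0} = 1
G(18) = mex{1,1} = 0
G(19) = mex{0,0} = 1
G(20) = mex{1,1} = 0
G(21) = mex{0,0} = 1
G(22) = mex{1,1} = 0
G(23) = mex{0,0} = 1
G(24) = mex{1,1} = 0
G(25) = mex{0,0} = 1
G(26) = mex{1,1} = 0
G(27) = mex{0,0} = 1
G(28) = mex{1,1} = 0
G(29) = mex{0,0} = 1
G(30) = mex{1,1} = 0
G(31) = mex{0,0} = 1
G(32) = mex{1,1} = 0
G(33) = mex{0,0} = 1
G(34) = mex{1,1} = 0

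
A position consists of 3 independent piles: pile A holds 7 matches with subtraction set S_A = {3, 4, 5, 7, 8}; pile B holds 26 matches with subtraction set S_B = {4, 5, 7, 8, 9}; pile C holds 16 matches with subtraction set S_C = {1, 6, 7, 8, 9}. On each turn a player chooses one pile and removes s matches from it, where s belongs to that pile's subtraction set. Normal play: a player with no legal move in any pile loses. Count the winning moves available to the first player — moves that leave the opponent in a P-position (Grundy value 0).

6

Pile A, S = {3, 4, 5, 7, 8}:
G(0) = 0
G(1) = mex{} = 0
G(2) = mex{} = 0
G(3) = mex{0} = 1
G(4) = mex{0,0} = 1
G(5) = mex{0,0,0} = 1
G(6) = mex{1,0,0} = 2
G(7) = mex{1,1,0,0} = 2
G_A(7) = 2.
Pile B, S = {4, 5, 7, 8, 9}:
G(0) = 0
G(1) = mex{} = 0
G(2) = mex{} = 0
G(3) = mex{} = 0
G(4) = mex{0} = 1
G(5) = mex{0,0} = 1
G(6) = mex{0,0} = 1
G(7) = mex{0,0,0} = 1
G(8) = mex{1,0,0,0} = 2
G(9) = mex{1,1,0,0,0} = 2
G(10) = mex{1,1,0,0,0} = 2
G(11) = mex{1,1,1,0,0} = 2
G(12) = mex{2,1,1,1,0} = 3
G(13) = mex{2,2,1,1,1} = 0
G(14) = mex{2,2,1,1,1} = 0
G(15) = mex{2,2,2,1,1} = 0
G(16) = mex{3,2,2,2,1} = 0
G(17) = mex{0,3,2,2,2} = 1
G(18) = mex{0,0,2,2,2} = 1
G(19) = mex{0,0,3,2,2} = 1
G(20) = mex{0,0,0,3,2} = 1
G(21) = mex{1,0,0,0,3} = 2
G(22) = mex{1,1,0,0,0} = 2
G(23) = mex{1,1,0,0,0} = 2
G(24) = mex{1,1,1,0,0} = 2
G(25) = mex{2,1,1,1,0} = 3
G(26) = mex{2,2,1,1,1} = 0
G_B(26) = 0.
Pile C, S = {1, 6, 7, 8, 9}:
n :  0  1  2  3  4  5  6  7  8  9 10 11 12 13 14 15 16
G :  0  1  0  1  0  1  2  3  2  3  2  3  4  5  0  1  0
G_C(16) = 0.
Combined Grundy value = 2 ⊕ 0 ⊕ 0 = 2.
A winning move leaves total XOR = 0, i.e. changes one component's Grundy value g to g ⊕ X where X is the current total.
Pile A: need g' = 2⊕2 = 0. Options: 7−3→G=1, 7−4→G=1, 7−5→G=0, 7−7→G=0. Hits: 2.
Pile B: need g' = 0⊕2 = 2. Options: 26−4→G=2, 26−5→G=2, 26−7→G=1, 26−8→G=1, 26−9→G=1. Hits: 2.
Pile C: need g' = 0⊕2 = 2. Options: 16−1→G=1, 16−6→G=2, 16−7→G=3, 16−8→G=2, 16−9→G=3. Hits: 2.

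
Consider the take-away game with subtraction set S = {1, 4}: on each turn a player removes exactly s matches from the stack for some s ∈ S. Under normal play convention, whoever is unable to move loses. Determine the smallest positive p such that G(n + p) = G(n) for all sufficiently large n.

5

n :  0  1  2  3  4  5  6  7  8  9 10 11 12 13 14
G :  0  1  0  1  2  0  1  0  1  2  0  1  0  1  2
G(n+5) = G(n) holds for n = 0,…,3 (a full window of length max(S) = 4), so the sequence is purely periodic with period 5.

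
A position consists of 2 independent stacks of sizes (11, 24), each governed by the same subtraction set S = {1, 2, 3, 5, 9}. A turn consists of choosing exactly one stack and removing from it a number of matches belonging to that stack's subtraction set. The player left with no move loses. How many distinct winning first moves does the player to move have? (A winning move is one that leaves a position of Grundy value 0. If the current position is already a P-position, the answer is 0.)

4

All stacks use S = {1, 2, 3, 5, 9}:
G(0) = 0
G(1) = mex{0} = 1
G(2) = mex{1,0} = 2
G(3) = mex{2,1,0} = 3
G(4) = mex{3,2,1} = 0
G(5) = mex{0,3,2,0} = 1
G(6) = mex{1,0,3,1} = 2
G(7) = mex{2,1,0,2} = 3
G(8) = mex{3,2,1,3} = 0
G(9) = mex{0,3,2,0,0} = 1
G(10) = mex{1,0,3,1,1} = 2
G(11) = mex{2,1,0,2,2} = 3
G(12) = mex{3,2,1,3,3} = 0
G(13) = mex{0,3,2,0,0} = 1
G(14) = mex{1,0,3,1,1} = 2
G(15) = mex{2,1,0,2,2} = 3
G(16) = mex{3,2,1,3,3} = 0
G(17) = mex{0,3,2,0,0} = 1
G(18) = mex{1,0,3,1,1} = 2
G(19) = mex{2,1,0,2,2} = 3
G(20) = mex{3,2,1,3,3} = 0
G(21) = mex{0,3,2,0,0} = 1
G(22) = mex{1,0,3,1,1} = 2
G(23) = mex{2,1,0,2,2} = 3
G(24) = mex{3,2,1,3,3} = 0
Stack A: G(11) = 3.
Stack B: G(24) = 0.
Combined Grundy value = 3 ⊕ 0 = 3.
A winning move leaves total XOR = 0, i.e. changes one component's Grundy value g to g ⊕ X where X is the current total.
Stack A: need g' = 3⊕3 = 0. Options: 11−1→G=2, 11−2→G=1, 11−3→G=0, 11−5→G=2, 11−9→G=2. Hits: 1.
Stack B: need g' = 0⊕3 = 3. Options: 24−1→G=3, 24−2→G=2, 24−3→G=1, 24−5→G=3, 24−9→G=3. Hits: 3.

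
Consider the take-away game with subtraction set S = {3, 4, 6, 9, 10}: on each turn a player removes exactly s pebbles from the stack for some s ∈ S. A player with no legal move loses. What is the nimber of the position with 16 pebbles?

1

G(0) = 0
G(1) = mex{} = 0
G(2) = mex{} = 0
G(3) = mex{0} = 1
G(4) = mex{0,0} = 1
G(5) = mex{0,0} = 1
G(6) = mex{1,0,0} = 2
G(7) = mex{1,1,0} = 2
G(8) = mex{1,1,0} = 2
G(9) = mex{2,1,1,0} = 3
G(10) = mex{2,2,1,0,0} = 3
G(11) = mex{2,2,1,0,0} = 3
G(12) = mex{3,2,2,1,0} = 4
G(13) = mex{3,3,2,1,1} = 0
G(14) = mex{3,3,2,1,1} = 0
G(15) = mex{4,3,3,2,1} = 0
G(16) = mex{0,4,3,2,2} = 1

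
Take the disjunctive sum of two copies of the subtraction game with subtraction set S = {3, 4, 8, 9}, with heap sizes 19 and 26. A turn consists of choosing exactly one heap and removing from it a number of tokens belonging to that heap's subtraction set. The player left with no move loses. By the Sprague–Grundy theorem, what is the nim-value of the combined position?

0

All heaps use S = {3, 4, 8, 9}:
G(0) = 0
G(1) = mex{} = 0
G(2) = mex{} = 0
G(3) = mex{0} = 1
G(4) = mex{0,0} = 1
G(5) = mex{0,0} = 1
G(6) = mex{1,0} = 2
G(7) = mex{1,1} = 0
G(8) = mex{1,1,0} = 2
G(9) = mex{2,1,0,0} = 3
G(10) = mex{0,2,0,0} = 1
G(11) = mex{2,0,1,0} = 3
G(12) = mex{3,2,1,1} = 0
G(13) = mex{1,3,1,1} = 0
G(14) = mex{3,1,2,1} = 0
G(15) = mex{0,3,0,2} = 1
G(16) = mex{0,0,2,0} = 1
G(17) = mex{0,0,3,2} = 1
G(18) = mex{1,0,1,3} = 2
G(19) = mex{1,1,3,1} = 0
G(20) = mex{1,1,0,3} = 2
G(21) = mex{2,1,0,0} = 3
G(22) = mex{0,2,0,0} = 1
G(23) = mex{2,0,1,0} = 3
G(24) = mex{3,2,1,1} = 0
G(25) = mex{1,3,1,1} = 0
G(26) = mex{3,1,2,1} = 0
Heap A: G(19) = 0.
Heap B: G(26) = 0.
Combined Grundy value = 0 ⊕ 0 = 0.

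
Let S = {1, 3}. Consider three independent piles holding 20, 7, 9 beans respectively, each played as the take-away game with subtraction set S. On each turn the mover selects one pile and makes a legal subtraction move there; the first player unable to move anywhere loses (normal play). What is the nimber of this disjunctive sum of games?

0

All piles use S = {1, 3}:
G(0) = 0
G(1) = mex{0} = 1
G(2) = mex{1} = 0
G(3) = mex{0,0} = 1
G(4) = mex{1,1} = 0
G(5) = mex{0,0} = 1
G(6) = mex{1,1} = 0
G(7) = mex{0,0} = 1
G(8) = mex{1,1} = 0
G(9) = mex{0,0} = 1
G(10) = mex{1,1} = 0
G(11) = mex{0,0} = 1
G(12) = mex{1,1} = 0
G(13) = mex{0,0} = 1
G(14) = mex{1,1} = 0
G(15) = mex{0,0} = 1
G(16) = mex{1,1} = 0
G(17) = mex{0,0} = 1
G(18) = mex{1,1} = 0
G(19) = mex{0,0} = 1
G(20) = mex{1,1} = 0
Pile A: G(20) = 0.
Pile B: G(7) = 1.
Pile C: G(9) = 1.
Combined Grundy value = 0 ⊕ 1 ⊕ 1 = 0.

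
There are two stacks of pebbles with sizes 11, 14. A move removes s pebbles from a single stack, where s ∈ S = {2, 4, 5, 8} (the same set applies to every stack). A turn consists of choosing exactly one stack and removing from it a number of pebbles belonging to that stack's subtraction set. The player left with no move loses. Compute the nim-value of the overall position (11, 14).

All stacks use S = {2, 4, 5, 8}:
G(0) = 0
G(1) = mex{} = 0
G(2) = mex{0} = 1
G(3) = mex{0} = 1
G(4) = mex{1,0} = 2
G(5) = mex{1,0,0} = 2
G(6) = mex{2,1,0} = 3
G(7) = mex{2,1,1} = 0
G(8) = mex{3,2,1,0} = 4
G(9) = mex{0,2,2,0} = 1
G(10) = mex{4,3,2,1} = 0
G(11) = mex{1,0,3,1} = 2
G(12) = mex{0,4,0,2} = 1
G(13) = mex{2,1,4,2} = 0
G(14) = mex{1,0,1,3} = 2
Stack A: G(11) = 2.
Stack B: G(14) = 2.
Combined Grundy value = 2 ⊕ 2 = 0.

0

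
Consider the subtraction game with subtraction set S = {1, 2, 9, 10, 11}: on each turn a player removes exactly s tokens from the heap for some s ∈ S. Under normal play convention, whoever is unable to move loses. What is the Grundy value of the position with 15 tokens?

3

G(0) = 0
G(1) = mex{0} = 1
G(2) = mex{1,0} = 2
G(3) = mex{2,1} = 0
G(4) = mex{0,2} = 1
G(5) = mex{1,0} = 2
G(6) = mex{2,1} = 0
G(7) = mex{0,2} = 1
G(8) = mex{1,0} = 2
G(9) = mex{2,1,0} = 3
G(10) = mex{3,2,1,0} = 4
G(11) = mex{4,3,2,1,0} = 5
G(12) = mex{5,4,0,2,1} = 3
G(13) = mex{3,5,1,0,2} = 4
G(14) = mex{4,3,2,1,0} = 5
G(15) = mex{5,4,0,2,1} = 3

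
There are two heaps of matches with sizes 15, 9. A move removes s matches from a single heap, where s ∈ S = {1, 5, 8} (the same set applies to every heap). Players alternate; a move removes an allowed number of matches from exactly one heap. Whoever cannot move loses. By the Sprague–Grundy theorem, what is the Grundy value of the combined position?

All heaps use S = {1, 5, 8}:
G(0) = 0
G(1) = mex{0} = 1
G(2) = mex{1} = 0
G(3) = mex{0} = 1
G(4) = mex{1} = 0
G(5) = mex{0,0} = 1
G(6) = mex{1,1} = 0
G(7) = mex{0,0} = 1
G(8) = mex{1,1,0} = 2
G(9) = mex{2,0,1} = 3
G(10) = mex{3,1,0} = 2
G(11) = mex{2,0,1} = 3
G(12) = mex{3,1,0} = 2
G(13) = mex{2,2,1} = 0
G(14) = mex{0,3,0} = 1
G(15) = mex{1,2,1} = 0
Heap A: G(15) = 0.
Heap B: G(9) = 3.
Combined Grundy value = 0 ⊕ 3 = 3.

3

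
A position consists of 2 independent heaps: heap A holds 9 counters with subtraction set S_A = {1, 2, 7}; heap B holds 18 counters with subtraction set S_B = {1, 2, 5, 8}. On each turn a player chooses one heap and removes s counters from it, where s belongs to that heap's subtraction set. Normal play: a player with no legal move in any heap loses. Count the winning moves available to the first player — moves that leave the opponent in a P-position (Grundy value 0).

0

Heap A, S = {1, 2, 7}:
n : 0 1 2 3 4 5 6 7 8 9
G : 0 1 2 0 1 2 0 1 2 0
G_A(9) = 0.
Heap B, S = {1, 2, 5, 8}:
n :  0  1  2  3  4  5  6  7  8  9 10 11 12 13 14 15 16 17 18
G :  0  1  2  0  1  2  0  1  2  0  1  2  0  1  2  0  1  2  0
G_B(18) = 0.
Combined Grundy value = 0 ⊕ 0 = 0.
A winning move leaves total XOR = 0, i.e. changes one component's Grundy value g to g ⊕ X where X is the current total.
Heap A: target g' = 0⊕0 = 0, but every legal move changes the Grundy value (mex property), so 0 moves.
Heap B: target g' = 0⊕0 = 0, but every legal move changes the Grundy value (mex property), so 0 moves.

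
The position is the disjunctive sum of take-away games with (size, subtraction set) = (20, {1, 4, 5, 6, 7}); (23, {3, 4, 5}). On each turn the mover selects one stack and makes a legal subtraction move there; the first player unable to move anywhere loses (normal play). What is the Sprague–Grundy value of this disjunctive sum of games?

Stack A, S = {1, 4, 5, 6, 7}:
G(0) = 0
G(1) = mex{0} = 1
G(2) = mex{1} = 0
G(3) = mex{0} = 1
G(4) = mex{1,0} = 2
G(5) = mex{2,1,0} = 3
G(6) = mex{3,0,1,0} = 2
G(7) = mex{2,1,0,1,0} = 3
G(8) = mex{3,2,1,0,1} = 4
G(9) = mex{4,3,2,1,0} = 5
G(10) = mex{5,2,3,2,1} = 0
G(11) = mex{0,3,2,3,2} = 1
G(12) = mex{1,4,3,2,3} = 0
G(13) = mex{0,5,4,3,2} = 1
G(14) = mex{1,0,5,4,3} = 2
G(15) = mex{2,1,0,5,4} = 3
G(16) = mex{3,0,1,0,5} = 2
G(17) = mex{2,1,0,1,0} = 3
G(18) = mex{3,2,1,0,1} = 4
G(19) = mex{4,3,2,1,0} = 5
G(20) = mex{5,2,3,2,1} = 0
G_A(20) = 0.
Stack B, S = {3, 4, 5}:
G(0) = 0
G(1) = mex{} = 0
G(2) = mex{} = 0
G(3) = mex{0} = 1
G(4) = mex{0,0} = 1
G(5) = mex{0,0,0} = 1
G(6) = mex{1,0,0} = 2
G(7) = mex{1,1,0} = 2
G(8) = mex{1,1,1} = 0
G(9) = mex{2,1,1} = 0
G(10) = mex{2,2,1} = 0
G(11) = mex{0,2,2} = 1
G(12) = mex{0,0,2} = 1
G(13) = mex{0,0,0} = 1
G(14) = mex{1,0,0} = 2
G(15) = mex{1,1,0} = 2
G(16) = mex{1,1,1} = 0
G(17) = mex{2,1,1} = 0
G(18) = mex{2,2,1} = 0
G(19) = mex{0,2,2} = 1
G(20) = mex{0,0,2} = 1
G(21) = mex{0,0,0} = 1
G(22) = mex{1,0,0} = 2
G(23) = mex{1,1,0} = 2
G_B(23) = 2.
Combined Grundy value = 0 ⊕ 2 = 2.

2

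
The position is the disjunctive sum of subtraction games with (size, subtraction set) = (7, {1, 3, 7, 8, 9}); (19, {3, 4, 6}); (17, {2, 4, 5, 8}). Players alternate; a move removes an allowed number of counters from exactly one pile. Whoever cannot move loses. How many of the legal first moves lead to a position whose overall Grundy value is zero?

3

Pile A, S = {1, 3, 7, 8, 9}:
G(0) = 0
G(1) = mex{0} = 1
G(2) = mex{1} = 0
G(3) = mex{0,0} = 1
G(4) = mex{1,1} = 0
G(5) = mex{0,0} = 1
G(6) = mex{1,1} = 0
G(7) = mex{0,0,0} = 1
G_A(7) = 1.
Pile B, S = {3, 4, 6}:
G(0) = 0
G(1) = mex{} = 0
G(2) = mex{} = 0
G(3) = mex{0} = 1
G(4) = mex{0,0} = 1
G(5) = mex{0,0} = 1
G(6) = mex{1,0,0} = 2
G(7) = mex{1,1,0} = 2
G(8) = mex{1,1,0} = 2
G(9) = mex{2,1,1} = 0
G(10) = mex{2,2,1} = 0
G(11) = mex{2,2,1} = 0
G(12) = mex{0,2,2} = 1
G(13) = mex{0,0,2} = 1
G(14) = mex{0,0,2} = 1
G(15) = mex{1,0,0} = 2
G(16) = mex{1,1,0} = 2
G(17) = mex{1,1,0} = 2
G(18) = mex{2,1,1} = 0
G(19) = mex{2,2,1} = 0
G_B(19) = 0.
Pile C, S = {2, 4, 5, 8}:
G(0) = 0
G(1) = mex{} = 0
G(2) = mex{0} = 1
G(3) = mex{0} = 1
G(4) = mex{1,0} = 2
G(5) = mex{1,0,0} = 2
G(6) = mex{2,1,0} = 3
G(7) = mex{2,1,1} = 0
G(8) = mex{3,2,1,0} = 4
G(9) = mex{0,2,2,0} = 1
G(10) = mex{4,3,2,1} = 0
G(11) = mex{1,0,3,1} = 2
G(12) = mex{0,4,0,2} = 1
G(13) = mex{2,1,4,2} = 0
G(14) = mex{1,0,1,3} = 2
G(15) = mex{0,2,0,0} = 1
G(16) = mex{2,1,2,4} = 0
G(17) = mex{1,0,1,1} = 2
G_C(17) = 2.
Combined Grundy value = 1 ⊕ 0 ⊕ 2 = 3.
A winning move leaves total XOR = 0, i.e. changes one component's Grundy value g to g ⊕ X where X is the current total.
Pile A: need g' = 1⊕3 = 2. Options: 7−1→G=0, 7−3→G=0, 7−7→G=0. Hits: 0.
Pile B: need g' = 0⊕3 = 3. Options: 19−3→G=2, 19−4→G=2, 19−6→G=1. Hits: 0.
Pile C: need g' = 2⊕3 = 1. Options: 17−2→G=1, 17−4→G=0, 17−5→G=1, 17−8→G=1. Hits: 3.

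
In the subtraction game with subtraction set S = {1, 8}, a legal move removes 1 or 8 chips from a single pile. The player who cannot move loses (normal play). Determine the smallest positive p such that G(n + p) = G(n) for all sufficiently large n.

n :  0  1  2  3  4  5  6  7  8  9 10 11 12 13 14 15 16 17 18 19
G :  0  1  0  1  0  1  0  1  2  0  1  0  1  0  1  0  1  2  0  1
G(n+9) = G(n) holds for n = 0,…,7 (a full window of length max(S) = 8), so the sequence is purely periodic with period 9.

9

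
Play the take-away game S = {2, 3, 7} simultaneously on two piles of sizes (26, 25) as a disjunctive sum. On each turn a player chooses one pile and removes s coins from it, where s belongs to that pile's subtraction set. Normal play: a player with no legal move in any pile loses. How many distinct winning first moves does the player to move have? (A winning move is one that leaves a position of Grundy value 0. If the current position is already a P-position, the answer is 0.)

All piles use S = {2, 3, 7}:
n :  0  1  2  3  4  5  6  7  8  9 10 11 12 13 14 15 16 17 18 19 20 21 22 23 24 25 26
G :  0  0  1  1  2  0  0  1  1  2  0  0  1  1  2  0  0  1  1  2  0  0  1  1  2  0  0
Pile A: G(26) = 0.
Pile B: G(25) = 0.
Combined Grundy value = 0 ⊕ 0 = 0.
A winning move leaves total XOR = 0, i.e. changes one component's Grundy value g to g ⊕ X where X is the current total.
Pile A: target g' = 0⊕0 = 0, but every legal move changes the Grundy value (mex property), so 0 moves.
Pile B: target g' = 0⊕0 = 0, but every legal move changes the Grundy value (mex property), so 0 moves.

0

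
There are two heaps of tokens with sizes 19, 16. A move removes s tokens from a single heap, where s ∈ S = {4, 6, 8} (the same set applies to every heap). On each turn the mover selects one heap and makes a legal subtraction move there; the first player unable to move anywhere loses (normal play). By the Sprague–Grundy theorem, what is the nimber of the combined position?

0

All heaps use S = {4, 6, 8}:
G(0) = 0
G(1) = mex{} = 0
G(2) = mex{} = 0
G(3) = mex{} = 0
G(4) = mex{0} = 1
G(5) = mex{0} = 1
G(6) = mex{0,0} = 1
G(7) = mex{0,0} = 1
G(8) = mex{1,0,0} = 2
G(9) = mex{1,0,0} = 2
G(10) = mex{1,1,0} = 2
G(11) = mex{1,1,0} = 2
G(12) = mex{2,1,1} = 0
G(13) = mex{2,1,1} = 0
G(14) = mex{2,2,1} = 0
G(15) = mex{2,2,1} = 0
G(16) = mex{0,2,2} = 1
G(17) = mex{0,2,2} = 1
G(18) = mex{0,0,2} = 1
G(19) = mex{0,0,2} = 1
Heap A: G(19) = 1.
Heap B: G(16) = 1.
Combined Grundy value = 1 ⊕ 1 = 0.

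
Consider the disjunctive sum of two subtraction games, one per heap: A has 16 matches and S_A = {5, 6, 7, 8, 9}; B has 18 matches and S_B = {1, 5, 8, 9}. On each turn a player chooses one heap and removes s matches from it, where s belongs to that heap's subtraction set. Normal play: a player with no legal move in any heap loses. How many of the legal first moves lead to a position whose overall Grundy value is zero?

Heap A, S = {5, 6, 7, 8, 9}:
n :  0  1  2  3  4  5  6  7  8  9 10 11 12 13 14 15 16
G :  0  0  0  0  0  1  1  1  1  1  2  2  2  2  0  0  0
G_A(16) = 0.
Heap B, S = {1, 5, 8, 9}:
G(0) = 0
G(1) = mex{0} = 1
G(2) = mex{1} = 0
G(3) = mex{0} = 1
G(4) = mex{1} = 0
G(5) = mex{0,0} = 1
G(6) = mex{1,1} = 0
G(7) = mex{0,0} = 1
G(8) = mex{1,1,0} = 2
G(9) = mex{2,0,1,0} = 3
G(10) = mex{3,1,0,1} = 2
G(11) = mex{2,0,1,0} = 3
G(12) = mex{3,1,0,1} = 2
G(13) = mex{2,2,1,0} = 3
G(14) = mex{3,3,0,1} = 2
G(15) = mex{2,2,1,0} = 3
G(16) = mex{3,3,2,1} = 0
G(17) = mex{0,2,3,2} = 1
G(18) = mex{1,3,2,3} = 0
G_B(18) = 0.
Combined Grundy value = 0 ⊕ 0 = 0.
A winning move leaves total XOR = 0, i.e. changes one component's Grundy value g to g ⊕ X where X is the current total.
Heap A: target g' = 0⊕0 = 0, but every legal move changes the Grundy value (mex property), so 0 moves.
Heap B: target g' = 0⊕0 = 0, but every legal move changes the Grundy value (mex property), so 0 moves.

0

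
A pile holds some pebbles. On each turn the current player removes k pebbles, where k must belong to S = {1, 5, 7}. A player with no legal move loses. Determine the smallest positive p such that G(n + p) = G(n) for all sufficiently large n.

G(0) = 0
G(1) = mex{0} = 1
G(2) = mex{1} = 0
G(3) = mex{0} = 1
G(4) = mex{1} = 0
G(5) = mex{0,0} = 1
G(6) = mex{1,1} = 0
G(7) = mex{0,0,0} = 1
G(8) = mex{1,1,1} = 0
G(9) = mex{0,0,0} = 1
G(10) = mex{1,1,1} = 0
G(11) = mex{0,0,0} = 1
G(12) = mex{1,1,1} = 0
G(13) = mex{0,0,0} = 1
G(14) = mex{1,1,1} = 0
G(n+2) = G(n) holds for n = 0,…,6 (a full window of length max(S) = 7), so the sequence is purely periodic with period 2.

2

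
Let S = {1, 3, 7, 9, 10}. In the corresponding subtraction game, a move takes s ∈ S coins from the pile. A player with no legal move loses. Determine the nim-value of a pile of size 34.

3

G(0) = 0
G(1) = mex{0} = 1
G(2) = mex{1} = 0
G(3) = mex{0,0} = 1
G(4) = mex{1,1} = 0
G(5) = mex{0,0} = 1
G(6) = mex{1,1} = 0
G(7) = mex{0,0,0} = 1
G(8) = mex{1,1,1} = 0
G(9) = mex{0,0,0,0} = 1
G(10) = mex{1,1,1,1,0} = 2
G(11) = mex{2,0,0,0,1} = 3
G(12) = mex{3,1,1,1,0} = 2
G(13) = mex{2,2,0,0,1} = 3
G(14) = mex{3,3,1,1,0} = 2
G(15) = mex{2,2,0,0,1} = 3
G(16) = mex{3,3,1,1,0} = 2
G(17) = mex{2,2,2,0,1} = 3
G(18) = mex{3,3,3,1,0} = 2
G(19) = mex{2,2,2,2,1} = 0
G(20) = mex{0,3,3,3,2} = 1
G(21) = mex{1,2,2,2,3} = 0
G(22) = mex{0,0,3,3,2} = 1
G(23) = mex{1,1,2,2,3} = 0
G(24) = mex{0,0,3,3,2} = 1
G(25) = mex{1,1,2,2,3} = 0
G(26) = mex{0,0,0,3,2} = 1
G(27) = mex{1,1,1,2,3} = 0
G(28) = mex{0,0,0,0,2} = 1
G(29) = mex{1,1,1,1,0} = 2
G(30) = mex{2,0,0,0,1} = 3
G(31) = mex{3,1,1,1,0} = 2
G(32) = mex{2,2,0,0,1} = 3
G(33) = mex{3,3,1,1,0} = 2
G(34) = mex{2,2,0,0,1} = 3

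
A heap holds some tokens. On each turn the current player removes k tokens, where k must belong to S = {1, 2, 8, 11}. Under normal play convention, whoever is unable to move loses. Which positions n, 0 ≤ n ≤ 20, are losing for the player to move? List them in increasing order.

0, 3, 6, 9, 12, 15, 18

n :  0  1  2  3  4  5  6  7  8  9 10 11 12 13 14 15 16 17 18 19 20
G :  0  1  2  0  1  2  0  1  2  0  1  2  0  1  2  0  1  2  0  1  2
P-positions are exactly the n with G(n) = 0.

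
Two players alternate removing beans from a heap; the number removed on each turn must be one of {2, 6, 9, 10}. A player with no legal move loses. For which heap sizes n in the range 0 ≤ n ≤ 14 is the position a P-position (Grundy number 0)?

0, 1, 4, 5, 8, 12

G(0) = 0
G(1) = mex{} = 0
G(2) = mex{0} = 1
G(3) = mex{0} = 1
G(4) = mex{1} = 0
G(5) = mex{1} = 0
G(6) = mex{0,0} = 1
G(7) = mex{0,0} = 1
G(8) = mex{1,1} = 0
G(9) = mex{1,1,0} = 2
G(10) = mex{0,0,0,0} = 1
G(11) = mex{2,0,1,0} = 3
G(12) = mex{1,1,1,1} = 0
G(13) = mex{3,1,0,1} = 2
G(14) = mex{0,0,0,0} = 1
P-positions are exactly the n with G(n) = 0.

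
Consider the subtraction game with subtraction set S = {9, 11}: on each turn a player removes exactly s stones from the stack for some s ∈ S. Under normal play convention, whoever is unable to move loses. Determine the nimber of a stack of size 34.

1

n :  0  1  2  3  4  5  6  7  8  9 10 11 12 13 14 15 16 17 18 19 20 21 22 23 24 25 26 27 28 29 30 31 32 33 34
G :  0  0  0  0  0  0  0  0  0  1  1  1  1  1  1  1  1  1  2  2  0  0  0  0  0  0  0  0  0  1  1  1  1  1  1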